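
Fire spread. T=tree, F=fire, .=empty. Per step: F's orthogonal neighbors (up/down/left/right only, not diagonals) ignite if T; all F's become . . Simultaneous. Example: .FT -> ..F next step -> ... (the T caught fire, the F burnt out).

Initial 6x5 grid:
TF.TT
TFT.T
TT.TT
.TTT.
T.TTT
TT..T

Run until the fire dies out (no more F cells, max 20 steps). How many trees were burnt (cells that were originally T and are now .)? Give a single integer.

Answer: 17

Derivation:
Step 1: +4 fires, +2 burnt (F count now 4)
Step 2: +2 fires, +4 burnt (F count now 2)
Step 3: +1 fires, +2 burnt (F count now 1)
Step 4: +2 fires, +1 burnt (F count now 2)
Step 5: +2 fires, +2 burnt (F count now 2)
Step 6: +2 fires, +2 burnt (F count now 2)
Step 7: +2 fires, +2 burnt (F count now 2)
Step 8: +1 fires, +2 burnt (F count now 1)
Step 9: +1 fires, +1 burnt (F count now 1)
Step 10: +0 fires, +1 burnt (F count now 0)
Fire out after step 10
Initially T: 20, now '.': 27
Total burnt (originally-T cells now '.'): 17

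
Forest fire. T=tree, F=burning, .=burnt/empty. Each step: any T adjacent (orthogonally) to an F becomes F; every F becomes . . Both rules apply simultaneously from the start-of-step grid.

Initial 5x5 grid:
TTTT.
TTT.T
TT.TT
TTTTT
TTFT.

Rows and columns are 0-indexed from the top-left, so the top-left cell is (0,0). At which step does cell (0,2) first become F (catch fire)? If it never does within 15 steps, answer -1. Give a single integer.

Step 1: cell (0,2)='T' (+3 fires, +1 burnt)
Step 2: cell (0,2)='T' (+3 fires, +3 burnt)
Step 3: cell (0,2)='T' (+4 fires, +3 burnt)
Step 4: cell (0,2)='T' (+3 fires, +4 burnt)
Step 5: cell (0,2)='T' (+4 fires, +3 burnt)
Step 6: cell (0,2)='F' (+2 fires, +4 burnt)
  -> target ignites at step 6
Step 7: cell (0,2)='.' (+1 fires, +2 burnt)
Step 8: cell (0,2)='.' (+0 fires, +1 burnt)
  fire out at step 8

6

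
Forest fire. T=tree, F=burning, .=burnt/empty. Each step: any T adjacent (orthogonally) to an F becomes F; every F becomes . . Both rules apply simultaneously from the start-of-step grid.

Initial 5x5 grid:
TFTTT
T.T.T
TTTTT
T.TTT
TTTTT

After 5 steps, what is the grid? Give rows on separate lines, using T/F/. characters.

Step 1: 2 trees catch fire, 1 burn out
  F.FTT
  T.T.T
  TTTTT
  T.TTT
  TTTTT
Step 2: 3 trees catch fire, 2 burn out
  ...FT
  F.F.T
  TTTTT
  T.TTT
  TTTTT
Step 3: 3 trees catch fire, 3 burn out
  ....F
  ....T
  FTFTT
  T.TTT
  TTTTT
Step 4: 5 trees catch fire, 3 burn out
  .....
  ....F
  .F.FT
  F.FTT
  TTTTT
Step 5: 4 trees catch fire, 5 burn out
  .....
  .....
  ....F
  ...FT
  FTFTT

.....
.....
....F
...FT
FTFTT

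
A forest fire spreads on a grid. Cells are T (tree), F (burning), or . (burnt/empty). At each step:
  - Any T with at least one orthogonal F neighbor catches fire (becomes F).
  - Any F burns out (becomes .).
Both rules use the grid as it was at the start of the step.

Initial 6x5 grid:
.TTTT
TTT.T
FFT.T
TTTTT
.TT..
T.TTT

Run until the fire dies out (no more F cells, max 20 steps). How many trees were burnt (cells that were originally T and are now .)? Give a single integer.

Step 1: +5 fires, +2 burnt (F count now 5)
Step 2: +4 fires, +5 burnt (F count now 4)
Step 3: +3 fires, +4 burnt (F count now 3)
Step 4: +3 fires, +3 burnt (F count now 3)
Step 5: +3 fires, +3 burnt (F count now 3)
Step 6: +2 fires, +3 burnt (F count now 2)
Step 7: +0 fires, +2 burnt (F count now 0)
Fire out after step 7
Initially T: 21, now '.': 29
Total burnt (originally-T cells now '.'): 20

Answer: 20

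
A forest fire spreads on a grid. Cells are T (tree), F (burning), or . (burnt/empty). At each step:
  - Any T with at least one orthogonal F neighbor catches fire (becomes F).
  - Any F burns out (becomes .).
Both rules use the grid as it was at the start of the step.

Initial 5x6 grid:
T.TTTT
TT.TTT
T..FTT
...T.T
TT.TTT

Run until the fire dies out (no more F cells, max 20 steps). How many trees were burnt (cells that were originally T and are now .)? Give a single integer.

Step 1: +3 fires, +1 burnt (F count now 3)
Step 2: +4 fires, +3 burnt (F count now 4)
Step 3: +5 fires, +4 burnt (F count now 5)
Step 4: +2 fires, +5 burnt (F count now 2)
Step 5: +0 fires, +2 burnt (F count now 0)
Fire out after step 5
Initially T: 20, now '.': 24
Total burnt (originally-T cells now '.'): 14

Answer: 14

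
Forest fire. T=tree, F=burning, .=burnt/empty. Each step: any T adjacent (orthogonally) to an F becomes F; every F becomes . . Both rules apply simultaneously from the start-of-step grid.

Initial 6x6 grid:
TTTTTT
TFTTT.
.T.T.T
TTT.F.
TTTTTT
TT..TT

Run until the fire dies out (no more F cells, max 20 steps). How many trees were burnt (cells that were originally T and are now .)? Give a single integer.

Step 1: +5 fires, +2 burnt (F count now 5)
Step 2: +7 fires, +5 burnt (F count now 7)
Step 3: +8 fires, +7 burnt (F count now 8)
Step 4: +3 fires, +8 burnt (F count now 3)
Step 5: +2 fires, +3 burnt (F count now 2)
Step 6: +0 fires, +2 burnt (F count now 0)
Fire out after step 6
Initially T: 26, now '.': 35
Total burnt (originally-T cells now '.'): 25

Answer: 25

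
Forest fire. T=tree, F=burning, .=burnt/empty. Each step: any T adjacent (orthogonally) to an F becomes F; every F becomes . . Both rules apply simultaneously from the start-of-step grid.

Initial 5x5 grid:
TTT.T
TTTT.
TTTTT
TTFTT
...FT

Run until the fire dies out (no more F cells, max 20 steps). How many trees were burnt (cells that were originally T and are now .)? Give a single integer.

Step 1: +4 fires, +2 burnt (F count now 4)
Step 2: +5 fires, +4 burnt (F count now 5)
Step 3: +5 fires, +5 burnt (F count now 5)
Step 4: +2 fires, +5 burnt (F count now 2)
Step 5: +1 fires, +2 burnt (F count now 1)
Step 6: +0 fires, +1 burnt (F count now 0)
Fire out after step 6
Initially T: 18, now '.': 24
Total burnt (originally-T cells now '.'): 17

Answer: 17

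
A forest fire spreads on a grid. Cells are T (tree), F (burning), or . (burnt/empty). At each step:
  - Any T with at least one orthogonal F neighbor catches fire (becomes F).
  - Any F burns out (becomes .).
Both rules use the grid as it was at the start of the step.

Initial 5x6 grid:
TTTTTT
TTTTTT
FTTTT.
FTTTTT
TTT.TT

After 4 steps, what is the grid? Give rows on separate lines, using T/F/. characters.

Step 1: 4 trees catch fire, 2 burn out
  TTTTTT
  FTTTTT
  .FTTT.
  .FTTTT
  FTT.TT
Step 2: 5 trees catch fire, 4 burn out
  FTTTTT
  .FTTTT
  ..FTT.
  ..FTTT
  .FT.TT
Step 3: 5 trees catch fire, 5 burn out
  .FTTTT
  ..FTTT
  ...FT.
  ...FTT
  ..F.TT
Step 4: 4 trees catch fire, 5 burn out
  ..FTTT
  ...FTT
  ....F.
  ....FT
  ....TT

..FTTT
...FTT
....F.
....FT
....TT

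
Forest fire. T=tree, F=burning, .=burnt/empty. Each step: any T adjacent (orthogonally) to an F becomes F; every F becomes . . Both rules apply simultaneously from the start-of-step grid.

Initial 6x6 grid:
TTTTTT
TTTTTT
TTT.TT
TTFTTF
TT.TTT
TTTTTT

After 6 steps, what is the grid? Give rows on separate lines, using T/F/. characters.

Step 1: 6 trees catch fire, 2 burn out
  TTTTTT
  TTTTTT
  TTF.TF
  TF.FF.
  TT.TTF
  TTTTTT
Step 2: 9 trees catch fire, 6 burn out
  TTTTTT
  TTFTTF
  TF..F.
  F.....
  TF.FF.
  TTTTTF
Step 3: 10 trees catch fire, 9 burn out
  TTFTTF
  TF.FF.
  F.....
  ......
  F.....
  TFTFF.
Step 4: 6 trees catch fire, 10 burn out
  TF.FF.
  F.....
  ......
  ......
  ......
  F.F...
Step 5: 1 trees catch fire, 6 burn out
  F.....
  ......
  ......
  ......
  ......
  ......
Step 6: 0 trees catch fire, 1 burn out
  ......
  ......
  ......
  ......
  ......
  ......

......
......
......
......
......
......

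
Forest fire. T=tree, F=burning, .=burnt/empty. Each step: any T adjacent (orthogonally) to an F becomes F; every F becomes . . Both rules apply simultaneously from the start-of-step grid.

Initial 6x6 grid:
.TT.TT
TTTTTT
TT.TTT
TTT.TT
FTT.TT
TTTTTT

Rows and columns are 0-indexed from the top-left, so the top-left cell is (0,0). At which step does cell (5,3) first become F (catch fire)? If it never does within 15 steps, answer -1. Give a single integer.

Step 1: cell (5,3)='T' (+3 fires, +1 burnt)
Step 2: cell (5,3)='T' (+4 fires, +3 burnt)
Step 3: cell (5,3)='T' (+4 fires, +4 burnt)
Step 4: cell (5,3)='F' (+2 fires, +4 burnt)
  -> target ignites at step 4
Step 5: cell (5,3)='.' (+3 fires, +2 burnt)
Step 6: cell (5,3)='.' (+4 fires, +3 burnt)
Step 7: cell (5,3)='.' (+4 fires, +4 burnt)
Step 8: cell (5,3)='.' (+4 fires, +4 burnt)
Step 9: cell (5,3)='.' (+2 fires, +4 burnt)
Step 10: cell (5,3)='.' (+0 fires, +2 burnt)
  fire out at step 10

4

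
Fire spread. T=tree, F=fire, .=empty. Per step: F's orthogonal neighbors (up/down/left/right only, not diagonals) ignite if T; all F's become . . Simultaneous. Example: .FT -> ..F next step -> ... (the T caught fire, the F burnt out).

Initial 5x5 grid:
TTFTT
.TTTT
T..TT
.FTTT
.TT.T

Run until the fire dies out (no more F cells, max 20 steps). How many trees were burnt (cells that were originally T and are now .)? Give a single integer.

Step 1: +5 fires, +2 burnt (F count now 5)
Step 2: +6 fires, +5 burnt (F count now 6)
Step 3: +3 fires, +6 burnt (F count now 3)
Step 4: +2 fires, +3 burnt (F count now 2)
Step 5: +0 fires, +2 burnt (F count now 0)
Fire out after step 5
Initially T: 17, now '.': 24
Total burnt (originally-T cells now '.'): 16

Answer: 16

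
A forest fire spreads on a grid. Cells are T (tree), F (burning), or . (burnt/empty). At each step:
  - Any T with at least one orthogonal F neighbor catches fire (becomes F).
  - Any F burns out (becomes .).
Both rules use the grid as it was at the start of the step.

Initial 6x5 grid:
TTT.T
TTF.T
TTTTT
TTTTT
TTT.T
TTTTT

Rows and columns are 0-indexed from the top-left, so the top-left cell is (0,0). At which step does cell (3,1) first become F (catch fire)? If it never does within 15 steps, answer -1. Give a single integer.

Step 1: cell (3,1)='T' (+3 fires, +1 burnt)
Step 2: cell (3,1)='T' (+5 fires, +3 burnt)
Step 3: cell (3,1)='F' (+6 fires, +5 burnt)
  -> target ignites at step 3
Step 4: cell (3,1)='.' (+5 fires, +6 burnt)
Step 5: cell (3,1)='.' (+5 fires, +5 burnt)
Step 6: cell (3,1)='.' (+2 fires, +5 burnt)
Step 7: cell (3,1)='.' (+0 fires, +2 burnt)
  fire out at step 7

3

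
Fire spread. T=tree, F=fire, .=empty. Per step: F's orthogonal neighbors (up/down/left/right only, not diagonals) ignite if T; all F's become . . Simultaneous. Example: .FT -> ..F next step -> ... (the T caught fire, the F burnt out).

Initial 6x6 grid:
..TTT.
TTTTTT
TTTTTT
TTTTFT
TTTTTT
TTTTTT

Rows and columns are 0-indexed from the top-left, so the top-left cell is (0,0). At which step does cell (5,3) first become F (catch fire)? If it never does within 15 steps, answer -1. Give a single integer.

Step 1: cell (5,3)='T' (+4 fires, +1 burnt)
Step 2: cell (5,3)='T' (+7 fires, +4 burnt)
Step 3: cell (5,3)='F' (+8 fires, +7 burnt)
  -> target ignites at step 3
Step 4: cell (5,3)='.' (+6 fires, +8 burnt)
Step 5: cell (5,3)='.' (+5 fires, +6 burnt)
Step 6: cell (5,3)='.' (+2 fires, +5 burnt)
Step 7: cell (5,3)='.' (+0 fires, +2 burnt)
  fire out at step 7

3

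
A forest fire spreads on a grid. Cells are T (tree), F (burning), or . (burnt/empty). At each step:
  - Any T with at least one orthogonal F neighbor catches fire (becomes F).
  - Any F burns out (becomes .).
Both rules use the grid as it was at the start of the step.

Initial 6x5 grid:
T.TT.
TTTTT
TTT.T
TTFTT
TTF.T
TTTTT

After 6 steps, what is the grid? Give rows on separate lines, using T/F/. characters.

Step 1: 5 trees catch fire, 2 burn out
  T.TT.
  TTTTT
  TTF.T
  TF.FT
  TF..T
  TTFTT
Step 2: 7 trees catch fire, 5 burn out
  T.TT.
  TTFTT
  TF..T
  F...F
  F...T
  TF.FT
Step 3: 8 trees catch fire, 7 burn out
  T.FT.
  TF.FT
  F...F
  .....
  ....F
  F...F
Step 4: 3 trees catch fire, 8 burn out
  T..F.
  F...F
  .....
  .....
  .....
  .....
Step 5: 1 trees catch fire, 3 burn out
  F....
  .....
  .....
  .....
  .....
  .....
Step 6: 0 trees catch fire, 1 burn out
  .....
  .....
  .....
  .....
  .....
  .....

.....
.....
.....
.....
.....
.....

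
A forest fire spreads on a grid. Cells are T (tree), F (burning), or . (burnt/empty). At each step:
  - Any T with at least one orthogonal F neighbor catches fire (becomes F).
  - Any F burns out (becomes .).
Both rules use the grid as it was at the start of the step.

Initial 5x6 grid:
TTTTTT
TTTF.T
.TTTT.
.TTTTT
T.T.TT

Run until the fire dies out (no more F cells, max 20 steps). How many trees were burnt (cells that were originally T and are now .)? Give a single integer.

Step 1: +3 fires, +1 burnt (F count now 3)
Step 2: +6 fires, +3 burnt (F count now 6)
Step 3: +6 fires, +6 burnt (F count now 6)
Step 4: +6 fires, +6 burnt (F count now 6)
Step 5: +1 fires, +6 burnt (F count now 1)
Step 6: +0 fires, +1 burnt (F count now 0)
Fire out after step 6
Initially T: 23, now '.': 29
Total burnt (originally-T cells now '.'): 22

Answer: 22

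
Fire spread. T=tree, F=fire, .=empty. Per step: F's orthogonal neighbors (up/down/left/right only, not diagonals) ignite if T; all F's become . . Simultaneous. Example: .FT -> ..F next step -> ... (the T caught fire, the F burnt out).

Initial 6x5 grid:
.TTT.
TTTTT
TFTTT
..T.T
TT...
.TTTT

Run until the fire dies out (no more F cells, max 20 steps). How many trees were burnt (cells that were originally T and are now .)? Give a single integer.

Step 1: +3 fires, +1 burnt (F count now 3)
Step 2: +5 fires, +3 burnt (F count now 5)
Step 3: +3 fires, +5 burnt (F count now 3)
Step 4: +3 fires, +3 burnt (F count now 3)
Step 5: +0 fires, +3 burnt (F count now 0)
Fire out after step 5
Initially T: 20, now '.': 24
Total burnt (originally-T cells now '.'): 14

Answer: 14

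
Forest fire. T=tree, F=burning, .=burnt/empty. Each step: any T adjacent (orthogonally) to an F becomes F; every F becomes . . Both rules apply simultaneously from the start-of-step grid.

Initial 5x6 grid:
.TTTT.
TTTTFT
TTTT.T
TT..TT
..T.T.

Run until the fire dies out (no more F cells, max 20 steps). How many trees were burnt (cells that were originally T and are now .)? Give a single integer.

Step 1: +3 fires, +1 burnt (F count now 3)
Step 2: +4 fires, +3 burnt (F count now 4)
Step 3: +4 fires, +4 burnt (F count now 4)
Step 4: +4 fires, +4 burnt (F count now 4)
Step 5: +3 fires, +4 burnt (F count now 3)
Step 6: +1 fires, +3 burnt (F count now 1)
Step 7: +0 fires, +1 burnt (F count now 0)
Fire out after step 7
Initially T: 20, now '.': 29
Total burnt (originally-T cells now '.'): 19

Answer: 19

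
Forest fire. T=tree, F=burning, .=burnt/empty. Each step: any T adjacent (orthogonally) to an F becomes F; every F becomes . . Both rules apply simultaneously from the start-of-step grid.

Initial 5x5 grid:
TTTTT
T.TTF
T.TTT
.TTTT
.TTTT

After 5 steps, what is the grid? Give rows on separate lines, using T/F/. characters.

Step 1: 3 trees catch fire, 1 burn out
  TTTTF
  T.TF.
  T.TTF
  .TTTT
  .TTTT
Step 2: 4 trees catch fire, 3 burn out
  TTTF.
  T.F..
  T.TF.
  .TTTF
  .TTTT
Step 3: 4 trees catch fire, 4 burn out
  TTF..
  T....
  T.F..
  .TTF.
  .TTTF
Step 4: 3 trees catch fire, 4 burn out
  TF...
  T....
  T....
  .TF..
  .TTF.
Step 5: 3 trees catch fire, 3 burn out
  F....
  T....
  T....
  .F...
  .TF..

F....
T....
T....
.F...
.TF..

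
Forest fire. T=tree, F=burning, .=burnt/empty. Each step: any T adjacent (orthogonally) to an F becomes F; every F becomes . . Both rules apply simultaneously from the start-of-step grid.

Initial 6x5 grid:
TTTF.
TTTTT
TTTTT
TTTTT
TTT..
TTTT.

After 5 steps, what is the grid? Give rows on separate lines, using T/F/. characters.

Step 1: 2 trees catch fire, 1 burn out
  TTF..
  TTTFT
  TTTTT
  TTTTT
  TTT..
  TTTT.
Step 2: 4 trees catch fire, 2 burn out
  TF...
  TTF.F
  TTTFT
  TTTTT
  TTT..
  TTTT.
Step 3: 5 trees catch fire, 4 burn out
  F....
  TF...
  TTF.F
  TTTFT
  TTT..
  TTTT.
Step 4: 4 trees catch fire, 5 burn out
  .....
  F....
  TF...
  TTF.F
  TTT..
  TTTT.
Step 5: 3 trees catch fire, 4 burn out
  .....
  .....
  F....
  TF...
  TTF..
  TTTT.

.....
.....
F....
TF...
TTF..
TTTT.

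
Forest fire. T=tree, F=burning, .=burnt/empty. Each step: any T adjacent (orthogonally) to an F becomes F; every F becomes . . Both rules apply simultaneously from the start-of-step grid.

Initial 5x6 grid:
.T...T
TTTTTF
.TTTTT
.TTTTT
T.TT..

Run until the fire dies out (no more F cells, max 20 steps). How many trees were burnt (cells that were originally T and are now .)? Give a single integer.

Answer: 19

Derivation:
Step 1: +3 fires, +1 burnt (F count now 3)
Step 2: +3 fires, +3 burnt (F count now 3)
Step 3: +3 fires, +3 burnt (F count now 3)
Step 4: +3 fires, +3 burnt (F count now 3)
Step 5: +5 fires, +3 burnt (F count now 5)
Step 6: +2 fires, +5 burnt (F count now 2)
Step 7: +0 fires, +2 burnt (F count now 0)
Fire out after step 7
Initially T: 20, now '.': 29
Total burnt (originally-T cells now '.'): 19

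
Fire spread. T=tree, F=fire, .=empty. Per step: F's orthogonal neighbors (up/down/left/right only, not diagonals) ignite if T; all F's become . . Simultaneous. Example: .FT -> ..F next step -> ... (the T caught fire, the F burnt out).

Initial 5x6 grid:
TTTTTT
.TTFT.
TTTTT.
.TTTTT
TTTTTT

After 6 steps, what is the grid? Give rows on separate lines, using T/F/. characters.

Step 1: 4 trees catch fire, 1 burn out
  TTTFTT
  .TF.F.
  TTTFT.
  .TTTTT
  TTTTTT
Step 2: 6 trees catch fire, 4 burn out
  TTF.FT
  .F....
  TTF.F.
  .TTFTT
  TTTTTT
Step 3: 6 trees catch fire, 6 burn out
  TF...F
  ......
  TF....
  .TF.FT
  TTTFTT
Step 4: 6 trees catch fire, 6 burn out
  F.....
  ......
  F.....
  .F...F
  TTF.FT
Step 5: 2 trees catch fire, 6 burn out
  ......
  ......
  ......
  ......
  TF...F
Step 6: 1 trees catch fire, 2 burn out
  ......
  ......
  ......
  ......
  F.....

......
......
......
......
F.....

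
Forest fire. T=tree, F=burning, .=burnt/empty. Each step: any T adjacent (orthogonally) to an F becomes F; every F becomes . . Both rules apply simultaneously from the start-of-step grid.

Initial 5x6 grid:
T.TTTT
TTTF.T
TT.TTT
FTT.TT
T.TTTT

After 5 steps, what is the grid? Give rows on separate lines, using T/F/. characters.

Step 1: 6 trees catch fire, 2 burn out
  T.TFTT
  TTF..T
  FT.FTT
  .FT.TT
  F.TTTT
Step 2: 7 trees catch fire, 6 burn out
  T.F.FT
  FF...T
  .F..FT
  ..F.TT
  ..TTTT
Step 3: 5 trees catch fire, 7 burn out
  F....F
  .....T
  .....F
  ....FT
  ..FTTT
Step 4: 4 trees catch fire, 5 burn out
  ......
  .....F
  ......
  .....F
  ...FFT
Step 5: 1 trees catch fire, 4 burn out
  ......
  ......
  ......
  ......
  .....F

......
......
......
......
.....F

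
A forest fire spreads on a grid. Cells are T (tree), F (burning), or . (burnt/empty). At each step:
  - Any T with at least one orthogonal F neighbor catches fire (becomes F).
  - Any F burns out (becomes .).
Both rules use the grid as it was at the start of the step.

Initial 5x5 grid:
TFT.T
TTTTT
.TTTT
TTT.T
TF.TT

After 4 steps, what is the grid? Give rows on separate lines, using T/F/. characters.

Step 1: 5 trees catch fire, 2 burn out
  F.F.T
  TFTTT
  .TTTT
  TFT.T
  F..TT
Step 2: 5 trees catch fire, 5 burn out
  ....T
  F.FTT
  .FTTT
  F.F.T
  ...TT
Step 3: 2 trees catch fire, 5 burn out
  ....T
  ...FT
  ..FTT
  ....T
  ...TT
Step 4: 2 trees catch fire, 2 burn out
  ....T
  ....F
  ...FT
  ....T
  ...TT

....T
....F
...FT
....T
...TT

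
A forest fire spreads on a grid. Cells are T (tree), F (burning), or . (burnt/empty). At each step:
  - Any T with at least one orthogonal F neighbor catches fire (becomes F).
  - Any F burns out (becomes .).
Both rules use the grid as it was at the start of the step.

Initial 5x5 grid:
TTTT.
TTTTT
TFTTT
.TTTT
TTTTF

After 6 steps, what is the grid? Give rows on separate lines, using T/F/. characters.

Step 1: 6 trees catch fire, 2 burn out
  TTTT.
  TFTTT
  F.FTT
  .FTTF
  TTTF.
Step 2: 9 trees catch fire, 6 burn out
  TFTT.
  F.FTT
  ...FF
  ..FF.
  TFF..
Step 3: 5 trees catch fire, 9 burn out
  F.FT.
  ...FF
  .....
  .....
  F....
Step 4: 1 trees catch fire, 5 burn out
  ...F.
  .....
  .....
  .....
  .....
Step 5: 0 trees catch fire, 1 burn out
  .....
  .....
  .....
  .....
  .....
Step 6: 0 trees catch fire, 0 burn out
  .....
  .....
  .....
  .....
  .....

.....
.....
.....
.....
.....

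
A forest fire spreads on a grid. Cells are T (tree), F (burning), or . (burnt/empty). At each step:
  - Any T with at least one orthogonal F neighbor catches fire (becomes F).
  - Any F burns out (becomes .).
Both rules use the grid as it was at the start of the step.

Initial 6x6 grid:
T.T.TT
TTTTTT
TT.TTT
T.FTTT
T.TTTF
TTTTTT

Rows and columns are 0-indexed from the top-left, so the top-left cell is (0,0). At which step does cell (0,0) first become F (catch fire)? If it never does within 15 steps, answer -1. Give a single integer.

Step 1: cell (0,0)='T' (+5 fires, +2 burnt)
Step 2: cell (0,0)='T' (+6 fires, +5 burnt)
Step 3: cell (0,0)='T' (+5 fires, +6 burnt)
Step 4: cell (0,0)='T' (+4 fires, +5 burnt)
Step 5: cell (0,0)='T' (+4 fires, +4 burnt)
Step 6: cell (0,0)='T' (+3 fires, +4 burnt)
Step 7: cell (0,0)='F' (+2 fires, +3 burnt)
  -> target ignites at step 7
Step 8: cell (0,0)='.' (+0 fires, +2 burnt)
  fire out at step 8

7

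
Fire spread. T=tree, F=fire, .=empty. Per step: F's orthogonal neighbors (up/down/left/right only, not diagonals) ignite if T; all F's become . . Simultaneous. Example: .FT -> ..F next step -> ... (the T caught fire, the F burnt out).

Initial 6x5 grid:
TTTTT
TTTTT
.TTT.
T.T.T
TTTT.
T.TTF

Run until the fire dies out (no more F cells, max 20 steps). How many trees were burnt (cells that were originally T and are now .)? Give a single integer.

Answer: 22

Derivation:
Step 1: +1 fires, +1 burnt (F count now 1)
Step 2: +2 fires, +1 burnt (F count now 2)
Step 3: +1 fires, +2 burnt (F count now 1)
Step 4: +2 fires, +1 burnt (F count now 2)
Step 5: +2 fires, +2 burnt (F count now 2)
Step 6: +5 fires, +2 burnt (F count now 5)
Step 7: +3 fires, +5 burnt (F count now 3)
Step 8: +4 fires, +3 burnt (F count now 4)
Step 9: +2 fires, +4 burnt (F count now 2)
Step 10: +0 fires, +2 burnt (F count now 0)
Fire out after step 10
Initially T: 23, now '.': 29
Total burnt (originally-T cells now '.'): 22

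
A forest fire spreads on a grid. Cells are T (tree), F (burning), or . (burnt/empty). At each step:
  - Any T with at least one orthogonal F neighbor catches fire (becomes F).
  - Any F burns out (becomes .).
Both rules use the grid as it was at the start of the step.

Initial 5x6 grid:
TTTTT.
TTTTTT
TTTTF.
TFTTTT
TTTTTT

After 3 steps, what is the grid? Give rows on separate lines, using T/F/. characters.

Step 1: 7 trees catch fire, 2 burn out
  TTTTT.
  TTTTFT
  TFTF..
  F.FTFT
  TFTTTT
Step 2: 11 trees catch fire, 7 burn out
  TTTTF.
  TFTF.F
  F.F...
  ...F.F
  F.FTFT
Step 3: 6 trees catch fire, 11 burn out
  TFTF..
  F.F...
  ......
  ......
  ...F.F

TFTF..
F.F...
......
......
...F.F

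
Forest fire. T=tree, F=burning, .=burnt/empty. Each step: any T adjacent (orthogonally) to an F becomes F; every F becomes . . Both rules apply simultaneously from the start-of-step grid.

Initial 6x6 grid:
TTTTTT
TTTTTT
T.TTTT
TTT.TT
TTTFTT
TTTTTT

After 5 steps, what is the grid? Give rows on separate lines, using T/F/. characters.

Step 1: 3 trees catch fire, 1 burn out
  TTTTTT
  TTTTTT
  T.TTTT
  TTT.TT
  TTF.FT
  TTTFTT
Step 2: 6 trees catch fire, 3 burn out
  TTTTTT
  TTTTTT
  T.TTTT
  TTF.FT
  TF...F
  TTF.FT
Step 3: 7 trees catch fire, 6 burn out
  TTTTTT
  TTTTTT
  T.FTFT
  TF...F
  F.....
  TF...F
Step 4: 6 trees catch fire, 7 burn out
  TTTTTT
  TTFTFT
  T..F.F
  F.....
  ......
  F.....
Step 5: 6 trees catch fire, 6 burn out
  TTFTFT
  TF.F.F
  F.....
  ......
  ......
  ......

TTFTFT
TF.F.F
F.....
......
......
......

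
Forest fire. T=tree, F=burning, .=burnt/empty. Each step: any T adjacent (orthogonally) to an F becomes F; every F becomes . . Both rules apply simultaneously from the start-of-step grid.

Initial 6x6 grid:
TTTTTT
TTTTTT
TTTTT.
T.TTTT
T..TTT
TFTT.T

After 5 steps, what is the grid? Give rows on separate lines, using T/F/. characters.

Step 1: 2 trees catch fire, 1 burn out
  TTTTTT
  TTTTTT
  TTTTT.
  T.TTTT
  T..TTT
  F.FT.T
Step 2: 2 trees catch fire, 2 burn out
  TTTTTT
  TTTTTT
  TTTTT.
  T.TTTT
  F..TTT
  ...F.T
Step 3: 2 trees catch fire, 2 burn out
  TTTTTT
  TTTTTT
  TTTTT.
  F.TTTT
  ...FTT
  .....T
Step 4: 3 trees catch fire, 2 burn out
  TTTTTT
  TTTTTT
  FTTTT.
  ..TFTT
  ....FT
  .....T
Step 5: 6 trees catch fire, 3 burn out
  TTTTTT
  FTTTTT
  .FTFT.
  ..F.FT
  .....F
  .....T

TTTTTT
FTTTTT
.FTFT.
..F.FT
.....F
.....T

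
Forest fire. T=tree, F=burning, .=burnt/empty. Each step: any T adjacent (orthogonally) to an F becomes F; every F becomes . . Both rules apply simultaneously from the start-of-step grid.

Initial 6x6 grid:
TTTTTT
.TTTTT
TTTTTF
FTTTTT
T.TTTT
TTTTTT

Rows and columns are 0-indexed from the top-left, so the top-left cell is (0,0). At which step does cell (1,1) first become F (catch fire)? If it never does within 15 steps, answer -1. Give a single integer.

Step 1: cell (1,1)='T' (+6 fires, +2 burnt)
Step 2: cell (1,1)='T' (+8 fires, +6 burnt)
Step 3: cell (1,1)='F' (+9 fires, +8 burnt)
  -> target ignites at step 3
Step 4: cell (1,1)='.' (+6 fires, +9 burnt)
Step 5: cell (1,1)='.' (+3 fires, +6 burnt)
Step 6: cell (1,1)='.' (+0 fires, +3 burnt)
  fire out at step 6

3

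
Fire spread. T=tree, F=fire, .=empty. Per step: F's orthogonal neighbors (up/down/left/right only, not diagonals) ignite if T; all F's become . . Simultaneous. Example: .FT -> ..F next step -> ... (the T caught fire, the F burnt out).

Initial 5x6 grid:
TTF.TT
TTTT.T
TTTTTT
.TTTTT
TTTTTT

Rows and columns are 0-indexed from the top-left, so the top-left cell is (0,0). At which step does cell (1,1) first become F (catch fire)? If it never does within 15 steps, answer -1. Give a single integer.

Step 1: cell (1,1)='T' (+2 fires, +1 burnt)
Step 2: cell (1,1)='F' (+4 fires, +2 burnt)
  -> target ignites at step 2
Step 3: cell (1,1)='.' (+4 fires, +4 burnt)
Step 4: cell (1,1)='.' (+5 fires, +4 burnt)
Step 5: cell (1,1)='.' (+4 fires, +5 burnt)
Step 6: cell (1,1)='.' (+4 fires, +4 burnt)
Step 7: cell (1,1)='.' (+2 fires, +4 burnt)
Step 8: cell (1,1)='.' (+1 fires, +2 burnt)
Step 9: cell (1,1)='.' (+0 fires, +1 burnt)
  fire out at step 9

2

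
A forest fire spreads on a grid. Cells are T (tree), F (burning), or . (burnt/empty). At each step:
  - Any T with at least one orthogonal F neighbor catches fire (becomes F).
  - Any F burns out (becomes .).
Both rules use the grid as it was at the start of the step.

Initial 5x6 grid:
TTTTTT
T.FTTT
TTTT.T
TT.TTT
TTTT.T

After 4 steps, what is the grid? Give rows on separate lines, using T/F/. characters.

Step 1: 3 trees catch fire, 1 burn out
  TTFTTT
  T..FTT
  TTFT.T
  TT.TTT
  TTTT.T
Step 2: 5 trees catch fire, 3 burn out
  TF.FTT
  T...FT
  TF.F.T
  TT.TTT
  TTTT.T
Step 3: 6 trees catch fire, 5 burn out
  F...FT
  T....F
  F....T
  TF.FTT
  TTTT.T
Step 4: 7 trees catch fire, 6 burn out
  .....F
  F.....
  .....F
  F...FT
  TFTF.T

.....F
F.....
.....F
F...FT
TFTF.T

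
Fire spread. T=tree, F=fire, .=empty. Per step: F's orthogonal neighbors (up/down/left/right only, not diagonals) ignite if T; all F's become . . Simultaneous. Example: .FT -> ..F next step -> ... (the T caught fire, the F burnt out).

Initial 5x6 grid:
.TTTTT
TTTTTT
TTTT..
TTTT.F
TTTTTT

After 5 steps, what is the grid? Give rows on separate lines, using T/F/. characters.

Step 1: 1 trees catch fire, 1 burn out
  .TTTTT
  TTTTTT
  TTTT..
  TTTT..
  TTTTTF
Step 2: 1 trees catch fire, 1 burn out
  .TTTTT
  TTTTTT
  TTTT..
  TTTT..
  TTTTF.
Step 3: 1 trees catch fire, 1 burn out
  .TTTTT
  TTTTTT
  TTTT..
  TTTT..
  TTTF..
Step 4: 2 trees catch fire, 1 burn out
  .TTTTT
  TTTTTT
  TTTT..
  TTTF..
  TTF...
Step 5: 3 trees catch fire, 2 burn out
  .TTTTT
  TTTTTT
  TTTF..
  TTF...
  TF....

.TTTTT
TTTTTT
TTTF..
TTF...
TF....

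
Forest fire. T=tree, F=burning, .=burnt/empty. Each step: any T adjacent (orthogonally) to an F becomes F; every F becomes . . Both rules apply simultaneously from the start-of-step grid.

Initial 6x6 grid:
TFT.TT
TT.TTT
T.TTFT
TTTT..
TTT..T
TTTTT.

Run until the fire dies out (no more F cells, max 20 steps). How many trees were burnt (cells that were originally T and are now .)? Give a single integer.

Step 1: +6 fires, +2 burnt (F count now 6)
Step 2: +6 fires, +6 burnt (F count now 6)
Step 3: +3 fires, +6 burnt (F count now 3)
Step 4: +3 fires, +3 burnt (F count now 3)
Step 5: +3 fires, +3 burnt (F count now 3)
Step 6: +3 fires, +3 burnt (F count now 3)
Step 7: +1 fires, +3 burnt (F count now 1)
Step 8: +0 fires, +1 burnt (F count now 0)
Fire out after step 8
Initially T: 26, now '.': 35
Total burnt (originally-T cells now '.'): 25

Answer: 25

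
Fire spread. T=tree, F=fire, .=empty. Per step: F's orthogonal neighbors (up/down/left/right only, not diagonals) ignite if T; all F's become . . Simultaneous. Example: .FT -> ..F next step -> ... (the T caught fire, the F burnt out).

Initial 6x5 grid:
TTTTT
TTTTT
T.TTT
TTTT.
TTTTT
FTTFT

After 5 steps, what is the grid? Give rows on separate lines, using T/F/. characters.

Step 1: 5 trees catch fire, 2 burn out
  TTTTT
  TTTTT
  T.TTT
  TTTT.
  FTTFT
  .FF.F
Step 2: 5 trees catch fire, 5 burn out
  TTTTT
  TTTTT
  T.TTT
  FTTF.
  .FF.F
  .....
Step 3: 4 trees catch fire, 5 burn out
  TTTTT
  TTTTT
  F.TFT
  .FF..
  .....
  .....
Step 4: 4 trees catch fire, 4 burn out
  TTTTT
  FTTFT
  ..F.F
  .....
  .....
  .....
Step 5: 5 trees catch fire, 4 burn out
  FTTFT
  .FF.F
  .....
  .....
  .....
  .....

FTTFT
.FF.F
.....
.....
.....
.....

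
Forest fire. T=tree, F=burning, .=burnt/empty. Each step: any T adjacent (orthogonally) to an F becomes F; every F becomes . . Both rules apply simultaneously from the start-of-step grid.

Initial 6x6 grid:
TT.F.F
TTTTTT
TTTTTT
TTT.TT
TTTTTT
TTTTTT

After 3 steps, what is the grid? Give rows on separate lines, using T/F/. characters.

Step 1: 2 trees catch fire, 2 burn out
  TT....
  TTTFTF
  TTTTTT
  TTT.TT
  TTTTTT
  TTTTTT
Step 2: 4 trees catch fire, 2 burn out
  TT....
  TTF.F.
  TTTFTF
  TTT.TT
  TTTTTT
  TTTTTT
Step 3: 4 trees catch fire, 4 burn out
  TT....
  TF....
  TTF.F.
  TTT.TF
  TTTTTT
  TTTTTT

TT....
TF....
TTF.F.
TTT.TF
TTTTTT
TTTTTT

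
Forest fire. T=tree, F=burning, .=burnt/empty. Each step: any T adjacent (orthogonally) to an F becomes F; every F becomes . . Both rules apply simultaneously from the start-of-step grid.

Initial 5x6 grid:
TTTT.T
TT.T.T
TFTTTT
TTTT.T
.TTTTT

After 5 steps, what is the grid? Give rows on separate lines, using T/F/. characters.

Step 1: 4 trees catch fire, 1 burn out
  TTTT.T
  TF.T.T
  F.FTTT
  TFTT.T
  .TTTTT
Step 2: 6 trees catch fire, 4 burn out
  TFTT.T
  F..T.T
  ...FTT
  F.FT.T
  .FTTTT
Step 3: 6 trees catch fire, 6 burn out
  F.FT.T
  ...F.T
  ....FT
  ...F.T
  ..FTTT
Step 4: 3 trees catch fire, 6 burn out
  ...F.T
  .....T
  .....F
  .....T
  ...FTT
Step 5: 3 trees catch fire, 3 burn out
  .....T
  .....F
  ......
  .....F
  ....FT

.....T
.....F
......
.....F
....FT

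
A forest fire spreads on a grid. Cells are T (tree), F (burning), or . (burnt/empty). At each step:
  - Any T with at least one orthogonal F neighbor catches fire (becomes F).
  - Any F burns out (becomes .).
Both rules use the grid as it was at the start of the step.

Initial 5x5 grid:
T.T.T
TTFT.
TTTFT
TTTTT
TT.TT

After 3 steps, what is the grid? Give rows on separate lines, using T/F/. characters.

Step 1: 6 trees catch fire, 2 burn out
  T.F.T
  TF.F.
  TTF.F
  TTTFT
  TT.TT
Step 2: 5 trees catch fire, 6 burn out
  T...T
  F....
  TF...
  TTF.F
  TT.FT
Step 3: 4 trees catch fire, 5 burn out
  F...T
  .....
  F....
  TF...
  TT..F

F...T
.....
F....
TF...
TT..F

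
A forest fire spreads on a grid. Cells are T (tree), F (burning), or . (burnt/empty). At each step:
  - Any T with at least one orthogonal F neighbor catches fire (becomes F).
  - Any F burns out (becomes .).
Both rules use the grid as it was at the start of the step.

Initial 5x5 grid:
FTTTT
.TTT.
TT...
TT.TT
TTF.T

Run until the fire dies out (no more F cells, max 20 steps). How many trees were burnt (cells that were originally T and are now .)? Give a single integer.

Step 1: +2 fires, +2 burnt (F count now 2)
Step 2: +4 fires, +2 burnt (F count now 4)
Step 3: +4 fires, +4 burnt (F count now 4)
Step 4: +3 fires, +4 burnt (F count now 3)
Step 5: +0 fires, +3 burnt (F count now 0)
Fire out after step 5
Initially T: 16, now '.': 22
Total burnt (originally-T cells now '.'): 13

Answer: 13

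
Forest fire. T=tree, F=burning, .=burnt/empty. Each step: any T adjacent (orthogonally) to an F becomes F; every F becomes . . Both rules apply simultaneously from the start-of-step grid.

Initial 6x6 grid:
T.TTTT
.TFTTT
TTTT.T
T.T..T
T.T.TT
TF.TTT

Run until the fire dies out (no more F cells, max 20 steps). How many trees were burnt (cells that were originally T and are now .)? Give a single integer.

Step 1: +5 fires, +2 burnt (F count now 5)
Step 2: +6 fires, +5 burnt (F count now 6)
Step 3: +5 fires, +6 burnt (F count now 5)
Step 4: +2 fires, +5 burnt (F count now 2)
Step 5: +1 fires, +2 burnt (F count now 1)
Step 6: +1 fires, +1 burnt (F count now 1)
Step 7: +2 fires, +1 burnt (F count now 2)
Step 8: +1 fires, +2 burnt (F count now 1)
Step 9: +1 fires, +1 burnt (F count now 1)
Step 10: +0 fires, +1 burnt (F count now 0)
Fire out after step 10
Initially T: 25, now '.': 35
Total burnt (originally-T cells now '.'): 24

Answer: 24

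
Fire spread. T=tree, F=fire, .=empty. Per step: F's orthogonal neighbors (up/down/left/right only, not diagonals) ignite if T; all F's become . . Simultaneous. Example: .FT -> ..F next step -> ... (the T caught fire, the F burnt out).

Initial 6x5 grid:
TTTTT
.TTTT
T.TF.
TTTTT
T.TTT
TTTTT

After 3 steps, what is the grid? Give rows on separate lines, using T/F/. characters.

Step 1: 3 trees catch fire, 1 burn out
  TTTTT
  .TTFT
  T.F..
  TTTFT
  T.TTT
  TTTTT
Step 2: 6 trees catch fire, 3 burn out
  TTTFT
  .TF.F
  T....
  TTF.F
  T.TFT
  TTTTT
Step 3: 7 trees catch fire, 6 burn out
  TTF.F
  .F...
  T....
  TF...
  T.F.F
  TTTFT

TTF.F
.F...
T....
TF...
T.F.F
TTTFT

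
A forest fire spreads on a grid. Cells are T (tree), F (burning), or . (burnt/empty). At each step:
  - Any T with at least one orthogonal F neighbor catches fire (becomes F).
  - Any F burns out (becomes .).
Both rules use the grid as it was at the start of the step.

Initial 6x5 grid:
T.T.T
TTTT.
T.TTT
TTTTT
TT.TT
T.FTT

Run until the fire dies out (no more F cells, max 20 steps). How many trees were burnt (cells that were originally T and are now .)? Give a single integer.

Answer: 22

Derivation:
Step 1: +1 fires, +1 burnt (F count now 1)
Step 2: +2 fires, +1 burnt (F count now 2)
Step 3: +2 fires, +2 burnt (F count now 2)
Step 4: +3 fires, +2 burnt (F count now 3)
Step 5: +4 fires, +3 burnt (F count now 4)
Step 6: +3 fires, +4 burnt (F count now 3)
Step 7: +4 fires, +3 burnt (F count now 4)
Step 8: +2 fires, +4 burnt (F count now 2)
Step 9: +1 fires, +2 burnt (F count now 1)
Step 10: +0 fires, +1 burnt (F count now 0)
Fire out after step 10
Initially T: 23, now '.': 29
Total burnt (originally-T cells now '.'): 22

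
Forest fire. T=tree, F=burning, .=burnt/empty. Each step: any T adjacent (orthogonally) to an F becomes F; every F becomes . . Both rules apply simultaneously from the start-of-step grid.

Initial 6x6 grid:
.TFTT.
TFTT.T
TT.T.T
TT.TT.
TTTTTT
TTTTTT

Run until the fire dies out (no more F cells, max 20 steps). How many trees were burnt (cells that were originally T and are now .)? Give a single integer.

Step 1: +5 fires, +2 burnt (F count now 5)
Step 2: +4 fires, +5 burnt (F count now 4)
Step 3: +3 fires, +4 burnt (F count now 3)
Step 4: +4 fires, +3 burnt (F count now 4)
Step 5: +4 fires, +4 burnt (F count now 4)
Step 6: +2 fires, +4 burnt (F count now 2)
Step 7: +2 fires, +2 burnt (F count now 2)
Step 8: +1 fires, +2 burnt (F count now 1)
Step 9: +0 fires, +1 burnt (F count now 0)
Fire out after step 9
Initially T: 27, now '.': 34
Total burnt (originally-T cells now '.'): 25

Answer: 25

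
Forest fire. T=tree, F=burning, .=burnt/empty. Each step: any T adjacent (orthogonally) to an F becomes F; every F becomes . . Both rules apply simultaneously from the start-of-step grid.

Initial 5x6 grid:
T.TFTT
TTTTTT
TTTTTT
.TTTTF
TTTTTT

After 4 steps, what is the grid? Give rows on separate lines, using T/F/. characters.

Step 1: 6 trees catch fire, 2 burn out
  T.F.FT
  TTTFTT
  TTTTTF
  .TTTF.
  TTTTTF
Step 2: 8 trees catch fire, 6 burn out
  T....F
  TTF.FF
  TTTFF.
  .TTF..
  TTTTF.
Step 3: 4 trees catch fire, 8 burn out
  T.....
  TF....
  TTF...
  .TF...
  TTTF..
Step 4: 4 trees catch fire, 4 burn out
  T.....
  F.....
  TF....
  .F....
  TTF...

T.....
F.....
TF....
.F....
TTF...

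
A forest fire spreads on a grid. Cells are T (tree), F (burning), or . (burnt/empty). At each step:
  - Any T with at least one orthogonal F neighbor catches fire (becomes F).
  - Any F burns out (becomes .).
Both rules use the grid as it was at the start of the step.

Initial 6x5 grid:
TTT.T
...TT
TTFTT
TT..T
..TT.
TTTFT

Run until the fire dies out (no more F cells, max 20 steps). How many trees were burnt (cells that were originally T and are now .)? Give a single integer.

Step 1: +5 fires, +2 burnt (F count now 5)
Step 2: +6 fires, +5 burnt (F count now 6)
Step 3: +4 fires, +6 burnt (F count now 4)
Step 4: +1 fires, +4 burnt (F count now 1)
Step 5: +0 fires, +1 burnt (F count now 0)
Fire out after step 5
Initially T: 19, now '.': 27
Total burnt (originally-T cells now '.'): 16

Answer: 16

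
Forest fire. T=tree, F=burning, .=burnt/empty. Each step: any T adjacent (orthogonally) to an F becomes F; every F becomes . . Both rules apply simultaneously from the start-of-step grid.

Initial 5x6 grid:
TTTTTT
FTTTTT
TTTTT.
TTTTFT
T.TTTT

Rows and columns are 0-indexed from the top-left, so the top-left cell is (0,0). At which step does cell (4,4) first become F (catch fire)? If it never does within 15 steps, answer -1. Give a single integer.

Step 1: cell (4,4)='F' (+7 fires, +2 burnt)
  -> target ignites at step 1
Step 2: cell (4,4)='.' (+9 fires, +7 burnt)
Step 3: cell (4,4)='.' (+8 fires, +9 burnt)
Step 4: cell (4,4)='.' (+2 fires, +8 burnt)
Step 5: cell (4,4)='.' (+0 fires, +2 burnt)
  fire out at step 5

1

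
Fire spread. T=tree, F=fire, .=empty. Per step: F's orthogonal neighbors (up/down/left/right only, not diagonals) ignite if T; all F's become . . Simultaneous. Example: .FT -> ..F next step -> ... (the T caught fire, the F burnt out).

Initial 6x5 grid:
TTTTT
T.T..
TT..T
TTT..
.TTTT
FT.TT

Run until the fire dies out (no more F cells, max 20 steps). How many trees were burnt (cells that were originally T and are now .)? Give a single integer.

Answer: 19

Derivation:
Step 1: +1 fires, +1 burnt (F count now 1)
Step 2: +1 fires, +1 burnt (F count now 1)
Step 3: +2 fires, +1 burnt (F count now 2)
Step 4: +4 fires, +2 burnt (F count now 4)
Step 5: +3 fires, +4 burnt (F count now 3)
Step 6: +2 fires, +3 burnt (F count now 2)
Step 7: +1 fires, +2 burnt (F count now 1)
Step 8: +1 fires, +1 burnt (F count now 1)
Step 9: +1 fires, +1 burnt (F count now 1)
Step 10: +2 fires, +1 burnt (F count now 2)
Step 11: +1 fires, +2 burnt (F count now 1)
Step 12: +0 fires, +1 burnt (F count now 0)
Fire out after step 12
Initially T: 20, now '.': 29
Total burnt (originally-T cells now '.'): 19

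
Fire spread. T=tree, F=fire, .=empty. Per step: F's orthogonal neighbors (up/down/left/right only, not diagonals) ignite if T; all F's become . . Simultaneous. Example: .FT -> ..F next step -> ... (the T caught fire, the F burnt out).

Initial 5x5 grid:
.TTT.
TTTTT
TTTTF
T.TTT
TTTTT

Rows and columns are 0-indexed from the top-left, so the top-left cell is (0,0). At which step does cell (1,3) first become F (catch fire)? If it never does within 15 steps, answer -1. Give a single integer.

Step 1: cell (1,3)='T' (+3 fires, +1 burnt)
Step 2: cell (1,3)='F' (+4 fires, +3 burnt)
  -> target ignites at step 2
Step 3: cell (1,3)='.' (+5 fires, +4 burnt)
Step 4: cell (1,3)='.' (+4 fires, +5 burnt)
Step 5: cell (1,3)='.' (+4 fires, +4 burnt)
Step 6: cell (1,3)='.' (+1 fires, +4 burnt)
Step 7: cell (1,3)='.' (+0 fires, +1 burnt)
  fire out at step 7

2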